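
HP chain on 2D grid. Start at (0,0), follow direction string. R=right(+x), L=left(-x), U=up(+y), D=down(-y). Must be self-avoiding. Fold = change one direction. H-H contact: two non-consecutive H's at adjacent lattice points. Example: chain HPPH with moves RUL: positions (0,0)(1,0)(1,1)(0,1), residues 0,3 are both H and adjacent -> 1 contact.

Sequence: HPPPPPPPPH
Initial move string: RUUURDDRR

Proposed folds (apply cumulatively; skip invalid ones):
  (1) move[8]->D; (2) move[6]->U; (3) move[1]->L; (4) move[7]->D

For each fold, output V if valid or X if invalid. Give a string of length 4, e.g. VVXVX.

Answer: VXXV

Derivation:
Initial: RUUURDDRR -> [(0, 0), (1, 0), (1, 1), (1, 2), (1, 3), (2, 3), (2, 2), (2, 1), (3, 1), (4, 1)]
Fold 1: move[8]->D => RUUURDDRD VALID
Fold 2: move[6]->U => RUUURDURD INVALID (collision), skipped
Fold 3: move[1]->L => RLUURDDRD INVALID (collision), skipped
Fold 4: move[7]->D => RUUURDDDD VALID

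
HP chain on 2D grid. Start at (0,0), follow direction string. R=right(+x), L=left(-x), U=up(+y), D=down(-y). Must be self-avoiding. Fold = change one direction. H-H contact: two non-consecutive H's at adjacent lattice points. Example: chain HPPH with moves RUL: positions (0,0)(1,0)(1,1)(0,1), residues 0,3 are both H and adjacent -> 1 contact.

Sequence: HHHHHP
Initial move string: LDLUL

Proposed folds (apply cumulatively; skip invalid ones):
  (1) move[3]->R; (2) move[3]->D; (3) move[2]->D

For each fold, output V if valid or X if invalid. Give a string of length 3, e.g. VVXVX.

Initial: LDLUL -> [(0, 0), (-1, 0), (-1, -1), (-2, -1), (-2, 0), (-3, 0)]
Fold 1: move[3]->R => LDLRL INVALID (collision), skipped
Fold 2: move[3]->D => LDLDL VALID
Fold 3: move[2]->D => LDDDL VALID

Answer: XVV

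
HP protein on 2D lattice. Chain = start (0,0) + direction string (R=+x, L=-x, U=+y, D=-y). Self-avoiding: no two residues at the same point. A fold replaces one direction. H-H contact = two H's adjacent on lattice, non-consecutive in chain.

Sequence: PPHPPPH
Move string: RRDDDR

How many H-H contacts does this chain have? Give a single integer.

Answer: 0

Derivation:
Positions: [(0, 0), (1, 0), (2, 0), (2, -1), (2, -2), (2, -3), (3, -3)]
No H-H contacts found.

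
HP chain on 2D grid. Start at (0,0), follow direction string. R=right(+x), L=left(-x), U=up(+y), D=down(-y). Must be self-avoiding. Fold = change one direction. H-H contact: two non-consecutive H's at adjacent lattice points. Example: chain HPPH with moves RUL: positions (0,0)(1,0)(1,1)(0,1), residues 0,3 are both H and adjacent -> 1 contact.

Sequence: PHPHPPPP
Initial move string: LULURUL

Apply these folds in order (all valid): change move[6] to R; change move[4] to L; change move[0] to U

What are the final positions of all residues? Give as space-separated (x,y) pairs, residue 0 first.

Answer: (0,0) (0,1) (0,2) (-1,2) (-1,3) (-2,3) (-2,4) (-1,4)

Derivation:
Initial moves: LULURUL
Fold: move[6]->R => LULURUR (positions: [(0, 0), (-1, 0), (-1, 1), (-2, 1), (-2, 2), (-1, 2), (-1, 3), (0, 3)])
Fold: move[4]->L => LULULUR (positions: [(0, 0), (-1, 0), (-1, 1), (-2, 1), (-2, 2), (-3, 2), (-3, 3), (-2, 3)])
Fold: move[0]->U => UULULUR (positions: [(0, 0), (0, 1), (0, 2), (-1, 2), (-1, 3), (-2, 3), (-2, 4), (-1, 4)])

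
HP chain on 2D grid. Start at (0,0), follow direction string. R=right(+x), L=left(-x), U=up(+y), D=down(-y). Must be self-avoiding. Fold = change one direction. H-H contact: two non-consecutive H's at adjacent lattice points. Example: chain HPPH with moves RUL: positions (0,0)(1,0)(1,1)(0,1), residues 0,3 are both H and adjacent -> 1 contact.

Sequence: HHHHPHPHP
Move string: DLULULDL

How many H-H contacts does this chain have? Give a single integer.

Answer: 1

Derivation:
Positions: [(0, 0), (0, -1), (-1, -1), (-1, 0), (-2, 0), (-2, 1), (-3, 1), (-3, 0), (-4, 0)]
H-H contact: residue 0 @(0,0) - residue 3 @(-1, 0)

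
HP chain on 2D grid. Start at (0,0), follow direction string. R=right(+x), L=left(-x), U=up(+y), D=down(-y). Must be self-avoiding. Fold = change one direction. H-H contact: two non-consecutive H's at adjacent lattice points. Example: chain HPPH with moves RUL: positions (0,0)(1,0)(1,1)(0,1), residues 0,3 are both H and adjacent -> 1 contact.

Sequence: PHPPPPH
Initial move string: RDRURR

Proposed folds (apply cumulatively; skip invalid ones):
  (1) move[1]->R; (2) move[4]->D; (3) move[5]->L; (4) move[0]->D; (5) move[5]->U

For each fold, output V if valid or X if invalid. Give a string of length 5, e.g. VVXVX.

Answer: VXXVV

Derivation:
Initial: RDRURR -> [(0, 0), (1, 0), (1, -1), (2, -1), (2, 0), (3, 0), (4, 0)]
Fold 1: move[1]->R => RRRURR VALID
Fold 2: move[4]->D => RRRUDR INVALID (collision), skipped
Fold 3: move[5]->L => RRRURL INVALID (collision), skipped
Fold 4: move[0]->D => DRRURR VALID
Fold 5: move[5]->U => DRRURU VALID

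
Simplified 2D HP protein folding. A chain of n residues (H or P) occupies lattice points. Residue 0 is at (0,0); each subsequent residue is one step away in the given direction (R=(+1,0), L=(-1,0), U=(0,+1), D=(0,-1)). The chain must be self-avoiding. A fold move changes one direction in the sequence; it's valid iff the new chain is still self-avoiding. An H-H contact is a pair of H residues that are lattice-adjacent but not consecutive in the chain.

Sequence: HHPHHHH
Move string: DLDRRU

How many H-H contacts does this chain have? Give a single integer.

Positions: [(0, 0), (0, -1), (-1, -1), (-1, -2), (0, -2), (1, -2), (1, -1)]
H-H contact: residue 1 @(0,-1) - residue 6 @(1, -1)
H-H contact: residue 1 @(0,-1) - residue 4 @(0, -2)

Answer: 2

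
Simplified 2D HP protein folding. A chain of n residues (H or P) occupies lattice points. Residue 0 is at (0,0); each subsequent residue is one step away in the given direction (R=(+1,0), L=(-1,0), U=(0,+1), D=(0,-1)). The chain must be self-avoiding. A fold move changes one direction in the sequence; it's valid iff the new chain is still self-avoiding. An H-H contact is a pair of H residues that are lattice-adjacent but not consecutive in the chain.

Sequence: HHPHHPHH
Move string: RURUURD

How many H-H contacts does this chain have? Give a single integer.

Positions: [(0, 0), (1, 0), (1, 1), (2, 1), (2, 2), (2, 3), (3, 3), (3, 2)]
H-H contact: residue 4 @(2,2) - residue 7 @(3, 2)

Answer: 1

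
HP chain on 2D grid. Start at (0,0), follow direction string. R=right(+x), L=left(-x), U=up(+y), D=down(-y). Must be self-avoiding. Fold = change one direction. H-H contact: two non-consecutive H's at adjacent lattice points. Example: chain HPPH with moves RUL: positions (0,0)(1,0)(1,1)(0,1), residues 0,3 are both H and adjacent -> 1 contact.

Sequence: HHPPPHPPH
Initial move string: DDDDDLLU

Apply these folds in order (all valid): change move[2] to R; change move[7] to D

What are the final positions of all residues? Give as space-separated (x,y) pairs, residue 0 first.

Answer: (0,0) (0,-1) (0,-2) (1,-2) (1,-3) (1,-4) (0,-4) (-1,-4) (-1,-5)

Derivation:
Initial moves: DDDDDLLU
Fold: move[2]->R => DDRDDLLU (positions: [(0, 0), (0, -1), (0, -2), (1, -2), (1, -3), (1, -4), (0, -4), (-1, -4), (-1, -3)])
Fold: move[7]->D => DDRDDLLD (positions: [(0, 0), (0, -1), (0, -2), (1, -2), (1, -3), (1, -4), (0, -4), (-1, -4), (-1, -5)])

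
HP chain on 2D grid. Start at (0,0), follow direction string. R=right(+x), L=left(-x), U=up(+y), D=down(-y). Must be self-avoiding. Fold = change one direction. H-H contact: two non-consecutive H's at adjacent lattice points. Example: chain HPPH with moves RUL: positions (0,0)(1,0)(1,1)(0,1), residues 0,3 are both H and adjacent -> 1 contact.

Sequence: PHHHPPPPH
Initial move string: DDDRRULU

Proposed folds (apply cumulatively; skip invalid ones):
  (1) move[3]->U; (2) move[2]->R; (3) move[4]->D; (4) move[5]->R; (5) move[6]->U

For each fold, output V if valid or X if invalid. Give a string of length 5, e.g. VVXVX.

Answer: XVXXV

Derivation:
Initial: DDDRRULU -> [(0, 0), (0, -1), (0, -2), (0, -3), (1, -3), (2, -3), (2, -2), (1, -2), (1, -1)]
Fold 1: move[3]->U => DDDURULU INVALID (collision), skipped
Fold 2: move[2]->R => DDRRRULU VALID
Fold 3: move[4]->D => DDRRDULU INVALID (collision), skipped
Fold 4: move[5]->R => DDRRRRLU INVALID (collision), skipped
Fold 5: move[6]->U => DDRRRUUU VALID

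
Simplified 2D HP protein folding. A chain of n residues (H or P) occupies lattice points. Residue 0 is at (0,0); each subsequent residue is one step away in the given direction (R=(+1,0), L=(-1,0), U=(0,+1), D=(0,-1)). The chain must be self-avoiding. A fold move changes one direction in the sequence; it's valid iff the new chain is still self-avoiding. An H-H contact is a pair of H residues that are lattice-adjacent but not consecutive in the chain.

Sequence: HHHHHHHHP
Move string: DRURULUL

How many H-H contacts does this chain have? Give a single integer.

Answer: 2

Derivation:
Positions: [(0, 0), (0, -1), (1, -1), (1, 0), (2, 0), (2, 1), (1, 1), (1, 2), (0, 2)]
H-H contact: residue 0 @(0,0) - residue 3 @(1, 0)
H-H contact: residue 3 @(1,0) - residue 6 @(1, 1)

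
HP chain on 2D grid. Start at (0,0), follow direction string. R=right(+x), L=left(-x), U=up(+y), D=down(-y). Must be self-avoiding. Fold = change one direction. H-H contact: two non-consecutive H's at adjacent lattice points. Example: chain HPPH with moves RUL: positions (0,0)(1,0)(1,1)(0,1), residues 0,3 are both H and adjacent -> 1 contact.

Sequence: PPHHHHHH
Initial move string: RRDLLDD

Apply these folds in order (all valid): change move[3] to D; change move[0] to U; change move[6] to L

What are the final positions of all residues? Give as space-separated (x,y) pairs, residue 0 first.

Answer: (0,0) (0,1) (1,1) (1,0) (1,-1) (0,-1) (0,-2) (-1,-2)

Derivation:
Initial moves: RRDLLDD
Fold: move[3]->D => RRDDLDD (positions: [(0, 0), (1, 0), (2, 0), (2, -1), (2, -2), (1, -2), (1, -3), (1, -4)])
Fold: move[0]->U => URDDLDD (positions: [(0, 0), (0, 1), (1, 1), (1, 0), (1, -1), (0, -1), (0, -2), (0, -3)])
Fold: move[6]->L => URDDLDL (positions: [(0, 0), (0, 1), (1, 1), (1, 0), (1, -1), (0, -1), (0, -2), (-1, -2)])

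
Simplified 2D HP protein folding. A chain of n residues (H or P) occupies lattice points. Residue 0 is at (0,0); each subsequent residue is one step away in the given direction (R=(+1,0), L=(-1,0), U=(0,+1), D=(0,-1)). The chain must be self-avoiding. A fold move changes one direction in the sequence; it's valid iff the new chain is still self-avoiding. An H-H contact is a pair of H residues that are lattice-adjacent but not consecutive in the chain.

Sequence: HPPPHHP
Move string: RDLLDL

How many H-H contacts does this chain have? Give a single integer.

Positions: [(0, 0), (1, 0), (1, -1), (0, -1), (-1, -1), (-1, -2), (-2, -2)]
No H-H contacts found.

Answer: 0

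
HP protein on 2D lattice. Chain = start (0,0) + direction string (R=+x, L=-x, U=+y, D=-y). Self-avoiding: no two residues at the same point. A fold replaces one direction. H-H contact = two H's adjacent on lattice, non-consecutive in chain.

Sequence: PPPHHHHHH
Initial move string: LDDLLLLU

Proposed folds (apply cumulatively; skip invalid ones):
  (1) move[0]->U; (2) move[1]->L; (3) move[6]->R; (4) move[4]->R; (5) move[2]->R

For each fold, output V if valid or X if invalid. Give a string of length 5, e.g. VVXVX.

Answer: XVXXX

Derivation:
Initial: LDDLLLLU -> [(0, 0), (-1, 0), (-1, -1), (-1, -2), (-2, -2), (-3, -2), (-4, -2), (-5, -2), (-5, -1)]
Fold 1: move[0]->U => UDDLLLLU INVALID (collision), skipped
Fold 2: move[1]->L => LLDLLLLU VALID
Fold 3: move[6]->R => LLDLLLRU INVALID (collision), skipped
Fold 4: move[4]->R => LLDLRLLU INVALID (collision), skipped
Fold 5: move[2]->R => LLRLLLLU INVALID (collision), skipped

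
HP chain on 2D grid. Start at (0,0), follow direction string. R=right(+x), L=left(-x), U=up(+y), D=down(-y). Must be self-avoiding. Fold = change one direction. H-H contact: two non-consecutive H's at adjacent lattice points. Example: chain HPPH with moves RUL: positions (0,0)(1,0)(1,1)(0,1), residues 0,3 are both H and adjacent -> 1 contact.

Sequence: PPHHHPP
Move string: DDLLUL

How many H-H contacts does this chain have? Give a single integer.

Answer: 0

Derivation:
Positions: [(0, 0), (0, -1), (0, -2), (-1, -2), (-2, -2), (-2, -1), (-3, -1)]
No H-H contacts found.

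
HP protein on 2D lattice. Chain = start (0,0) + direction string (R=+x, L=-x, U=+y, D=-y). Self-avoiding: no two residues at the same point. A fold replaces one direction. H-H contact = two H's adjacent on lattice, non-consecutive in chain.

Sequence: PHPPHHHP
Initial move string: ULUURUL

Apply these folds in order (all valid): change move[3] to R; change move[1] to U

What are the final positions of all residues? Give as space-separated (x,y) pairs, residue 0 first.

Answer: (0,0) (0,1) (0,2) (0,3) (1,3) (2,3) (2,4) (1,4)

Derivation:
Initial moves: ULUURUL
Fold: move[3]->R => ULURRUL (positions: [(0, 0), (0, 1), (-1, 1), (-1, 2), (0, 2), (1, 2), (1, 3), (0, 3)])
Fold: move[1]->U => UUURRUL (positions: [(0, 0), (0, 1), (0, 2), (0, 3), (1, 3), (2, 3), (2, 4), (1, 4)])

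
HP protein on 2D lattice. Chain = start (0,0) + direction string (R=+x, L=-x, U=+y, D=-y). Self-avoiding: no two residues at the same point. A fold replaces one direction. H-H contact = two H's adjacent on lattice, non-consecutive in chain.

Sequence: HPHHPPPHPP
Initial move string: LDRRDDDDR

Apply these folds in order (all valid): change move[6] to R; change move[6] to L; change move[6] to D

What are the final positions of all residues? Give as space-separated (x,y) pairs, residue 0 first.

Initial moves: LDRRDDDDR
Fold: move[6]->R => LDRRDDRDR (positions: [(0, 0), (-1, 0), (-1, -1), (0, -1), (1, -1), (1, -2), (1, -3), (2, -3), (2, -4), (3, -4)])
Fold: move[6]->L => LDRRDDLDR (positions: [(0, 0), (-1, 0), (-1, -1), (0, -1), (1, -1), (1, -2), (1, -3), (0, -3), (0, -4), (1, -4)])
Fold: move[6]->D => LDRRDDDDR (positions: [(0, 0), (-1, 0), (-1, -1), (0, -1), (1, -1), (1, -2), (1, -3), (1, -4), (1, -5), (2, -5)])

Answer: (0,0) (-1,0) (-1,-1) (0,-1) (1,-1) (1,-2) (1,-3) (1,-4) (1,-5) (2,-5)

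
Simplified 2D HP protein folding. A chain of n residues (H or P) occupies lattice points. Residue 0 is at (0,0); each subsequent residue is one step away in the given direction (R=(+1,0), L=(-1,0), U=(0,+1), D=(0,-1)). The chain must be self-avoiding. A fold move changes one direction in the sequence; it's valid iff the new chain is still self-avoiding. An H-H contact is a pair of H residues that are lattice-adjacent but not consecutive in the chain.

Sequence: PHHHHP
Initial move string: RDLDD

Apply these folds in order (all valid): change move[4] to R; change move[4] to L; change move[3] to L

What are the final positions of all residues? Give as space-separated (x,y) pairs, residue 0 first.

Initial moves: RDLDD
Fold: move[4]->R => RDLDR (positions: [(0, 0), (1, 0), (1, -1), (0, -1), (0, -2), (1, -2)])
Fold: move[4]->L => RDLDL (positions: [(0, 0), (1, 0), (1, -1), (0, -1), (0, -2), (-1, -2)])
Fold: move[3]->L => RDLLL (positions: [(0, 0), (1, 0), (1, -1), (0, -1), (-1, -1), (-2, -1)])

Answer: (0,0) (1,0) (1,-1) (0,-1) (-1,-1) (-2,-1)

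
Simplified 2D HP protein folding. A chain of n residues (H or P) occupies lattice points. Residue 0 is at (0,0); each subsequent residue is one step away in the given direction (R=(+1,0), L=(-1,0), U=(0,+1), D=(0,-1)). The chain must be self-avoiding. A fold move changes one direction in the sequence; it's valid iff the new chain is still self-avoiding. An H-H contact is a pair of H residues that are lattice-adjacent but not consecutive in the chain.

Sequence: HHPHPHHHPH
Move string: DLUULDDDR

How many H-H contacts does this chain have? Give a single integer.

Positions: [(0, 0), (0, -1), (-1, -1), (-1, 0), (-1, 1), (-2, 1), (-2, 0), (-2, -1), (-2, -2), (-1, -2)]
H-H contact: residue 0 @(0,0) - residue 3 @(-1, 0)
H-H contact: residue 3 @(-1,0) - residue 6 @(-2, 0)

Answer: 2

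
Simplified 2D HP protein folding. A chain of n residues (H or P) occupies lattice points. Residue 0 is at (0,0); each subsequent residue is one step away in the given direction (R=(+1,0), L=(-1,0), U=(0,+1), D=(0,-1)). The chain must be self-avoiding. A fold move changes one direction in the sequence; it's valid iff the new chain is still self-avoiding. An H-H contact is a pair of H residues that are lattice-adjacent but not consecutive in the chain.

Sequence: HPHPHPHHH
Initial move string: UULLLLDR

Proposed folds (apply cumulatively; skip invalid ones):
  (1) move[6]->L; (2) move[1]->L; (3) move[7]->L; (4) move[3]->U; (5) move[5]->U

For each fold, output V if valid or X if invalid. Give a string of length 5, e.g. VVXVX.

Initial: UULLLLDR -> [(0, 0), (0, 1), (0, 2), (-1, 2), (-2, 2), (-3, 2), (-4, 2), (-4, 1), (-3, 1)]
Fold 1: move[6]->L => UULLLLLR INVALID (collision), skipped
Fold 2: move[1]->L => ULLLLLDR VALID
Fold 3: move[7]->L => ULLLLLDL VALID
Fold 4: move[3]->U => ULLULLDL VALID
Fold 5: move[5]->U => ULLULUDL INVALID (collision), skipped

Answer: XVVVX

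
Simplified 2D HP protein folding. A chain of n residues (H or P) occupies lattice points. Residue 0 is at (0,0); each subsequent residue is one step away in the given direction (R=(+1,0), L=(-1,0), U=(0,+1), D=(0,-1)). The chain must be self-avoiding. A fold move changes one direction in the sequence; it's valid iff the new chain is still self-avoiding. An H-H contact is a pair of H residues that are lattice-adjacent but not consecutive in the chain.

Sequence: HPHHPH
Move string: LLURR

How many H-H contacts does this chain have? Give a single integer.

Answer: 1

Derivation:
Positions: [(0, 0), (-1, 0), (-2, 0), (-2, 1), (-1, 1), (0, 1)]
H-H contact: residue 0 @(0,0) - residue 5 @(0, 1)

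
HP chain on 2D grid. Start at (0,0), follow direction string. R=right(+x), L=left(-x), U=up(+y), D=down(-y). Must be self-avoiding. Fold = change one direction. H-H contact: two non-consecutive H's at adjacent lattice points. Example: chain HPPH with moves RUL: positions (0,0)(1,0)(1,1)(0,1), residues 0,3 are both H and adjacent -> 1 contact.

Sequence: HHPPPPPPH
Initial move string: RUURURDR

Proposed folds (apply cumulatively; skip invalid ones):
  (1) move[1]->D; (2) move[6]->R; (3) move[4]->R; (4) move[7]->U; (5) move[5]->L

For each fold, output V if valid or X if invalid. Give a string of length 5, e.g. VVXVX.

Answer: XVVVX

Derivation:
Initial: RUURURDR -> [(0, 0), (1, 0), (1, 1), (1, 2), (2, 2), (2, 3), (3, 3), (3, 2), (4, 2)]
Fold 1: move[1]->D => RDURURDR INVALID (collision), skipped
Fold 2: move[6]->R => RUURURRR VALID
Fold 3: move[4]->R => RUURRRRR VALID
Fold 4: move[7]->U => RUURRRRU VALID
Fold 5: move[5]->L => RUURRLRU INVALID (collision), skipped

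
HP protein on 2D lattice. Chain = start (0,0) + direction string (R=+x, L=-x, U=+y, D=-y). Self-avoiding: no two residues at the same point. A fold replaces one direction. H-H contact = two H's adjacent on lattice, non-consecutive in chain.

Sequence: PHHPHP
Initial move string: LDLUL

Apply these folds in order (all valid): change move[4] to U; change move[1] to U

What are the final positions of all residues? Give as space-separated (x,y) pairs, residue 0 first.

Initial moves: LDLUL
Fold: move[4]->U => LDLUU (positions: [(0, 0), (-1, 0), (-1, -1), (-2, -1), (-2, 0), (-2, 1)])
Fold: move[1]->U => LULUU (positions: [(0, 0), (-1, 0), (-1, 1), (-2, 1), (-2, 2), (-2, 3)])

Answer: (0,0) (-1,0) (-1,1) (-2,1) (-2,2) (-2,3)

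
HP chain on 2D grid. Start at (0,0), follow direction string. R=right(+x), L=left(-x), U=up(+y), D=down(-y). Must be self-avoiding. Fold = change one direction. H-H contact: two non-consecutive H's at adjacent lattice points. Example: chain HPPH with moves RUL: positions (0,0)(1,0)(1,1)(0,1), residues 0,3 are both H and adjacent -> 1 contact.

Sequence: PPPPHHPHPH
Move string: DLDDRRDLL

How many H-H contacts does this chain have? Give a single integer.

Positions: [(0, 0), (0, -1), (-1, -1), (-1, -2), (-1, -3), (0, -3), (1, -3), (1, -4), (0, -4), (-1, -4)]
H-H contact: residue 4 @(-1,-3) - residue 9 @(-1, -4)

Answer: 1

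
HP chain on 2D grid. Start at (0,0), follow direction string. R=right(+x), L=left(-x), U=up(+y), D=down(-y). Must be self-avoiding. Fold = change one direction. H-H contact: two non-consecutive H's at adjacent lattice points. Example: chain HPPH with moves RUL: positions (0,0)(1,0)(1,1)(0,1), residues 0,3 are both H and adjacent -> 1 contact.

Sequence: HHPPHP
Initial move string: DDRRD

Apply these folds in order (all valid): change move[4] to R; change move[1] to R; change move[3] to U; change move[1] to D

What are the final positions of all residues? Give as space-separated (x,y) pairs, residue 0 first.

Answer: (0,0) (0,-1) (0,-2) (1,-2) (1,-1) (2,-1)

Derivation:
Initial moves: DDRRD
Fold: move[4]->R => DDRRR (positions: [(0, 0), (0, -1), (0, -2), (1, -2), (2, -2), (3, -2)])
Fold: move[1]->R => DRRRR (positions: [(0, 0), (0, -1), (1, -1), (2, -1), (3, -1), (4, -1)])
Fold: move[3]->U => DRRUR (positions: [(0, 0), (0, -1), (1, -1), (2, -1), (2, 0), (3, 0)])
Fold: move[1]->D => DDRUR (positions: [(0, 0), (0, -1), (0, -2), (1, -2), (1, -1), (2, -1)])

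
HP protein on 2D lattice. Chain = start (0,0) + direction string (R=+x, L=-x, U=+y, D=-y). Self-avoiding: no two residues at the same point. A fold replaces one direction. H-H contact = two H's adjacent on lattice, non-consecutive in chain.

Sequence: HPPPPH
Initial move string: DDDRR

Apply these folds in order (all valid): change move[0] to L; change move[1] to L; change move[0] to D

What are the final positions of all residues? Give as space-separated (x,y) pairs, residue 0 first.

Initial moves: DDDRR
Fold: move[0]->L => LDDRR (positions: [(0, 0), (-1, 0), (-1, -1), (-1, -2), (0, -2), (1, -2)])
Fold: move[1]->L => LLDRR (positions: [(0, 0), (-1, 0), (-2, 0), (-2, -1), (-1, -1), (0, -1)])
Fold: move[0]->D => DLDRR (positions: [(0, 0), (0, -1), (-1, -1), (-1, -2), (0, -2), (1, -2)])

Answer: (0,0) (0,-1) (-1,-1) (-1,-2) (0,-2) (1,-2)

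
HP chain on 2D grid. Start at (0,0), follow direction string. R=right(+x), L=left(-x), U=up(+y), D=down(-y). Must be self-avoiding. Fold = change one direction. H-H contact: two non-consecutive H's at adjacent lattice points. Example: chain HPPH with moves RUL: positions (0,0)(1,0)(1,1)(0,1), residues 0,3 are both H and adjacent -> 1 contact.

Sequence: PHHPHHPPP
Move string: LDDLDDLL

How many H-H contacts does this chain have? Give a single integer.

Answer: 0

Derivation:
Positions: [(0, 0), (-1, 0), (-1, -1), (-1, -2), (-2, -2), (-2, -3), (-2, -4), (-3, -4), (-4, -4)]
No H-H contacts found.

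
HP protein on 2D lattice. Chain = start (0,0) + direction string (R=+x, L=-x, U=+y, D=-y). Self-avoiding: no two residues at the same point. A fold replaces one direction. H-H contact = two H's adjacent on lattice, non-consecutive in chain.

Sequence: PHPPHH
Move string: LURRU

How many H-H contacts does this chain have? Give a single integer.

Answer: 0

Derivation:
Positions: [(0, 0), (-1, 0), (-1, 1), (0, 1), (1, 1), (1, 2)]
No H-H contacts found.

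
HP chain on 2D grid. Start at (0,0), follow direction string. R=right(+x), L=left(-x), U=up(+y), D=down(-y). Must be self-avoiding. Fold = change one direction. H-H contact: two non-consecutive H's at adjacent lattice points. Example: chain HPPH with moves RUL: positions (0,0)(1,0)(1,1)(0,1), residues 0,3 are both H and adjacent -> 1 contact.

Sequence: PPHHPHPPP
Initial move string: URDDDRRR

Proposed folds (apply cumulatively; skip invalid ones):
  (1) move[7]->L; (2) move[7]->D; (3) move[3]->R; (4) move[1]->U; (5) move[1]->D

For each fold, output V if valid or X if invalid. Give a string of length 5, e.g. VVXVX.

Answer: XVVXX

Derivation:
Initial: URDDDRRR -> [(0, 0), (0, 1), (1, 1), (1, 0), (1, -1), (1, -2), (2, -2), (3, -2), (4, -2)]
Fold 1: move[7]->L => URDDDRRL INVALID (collision), skipped
Fold 2: move[7]->D => URDDDRRD VALID
Fold 3: move[3]->R => URDRDRRD VALID
Fold 4: move[1]->U => UUDRDRRD INVALID (collision), skipped
Fold 5: move[1]->D => UDDRDRRD INVALID (collision), skipped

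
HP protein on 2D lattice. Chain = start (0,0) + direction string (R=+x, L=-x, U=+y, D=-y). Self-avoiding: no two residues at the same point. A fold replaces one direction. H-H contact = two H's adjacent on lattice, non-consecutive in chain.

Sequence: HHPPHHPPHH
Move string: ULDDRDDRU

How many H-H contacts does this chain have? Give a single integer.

Positions: [(0, 0), (0, 1), (-1, 1), (-1, 0), (-1, -1), (0, -1), (0, -2), (0, -3), (1, -3), (1, -2)]
H-H contact: residue 0 @(0,0) - residue 5 @(0, -1)

Answer: 1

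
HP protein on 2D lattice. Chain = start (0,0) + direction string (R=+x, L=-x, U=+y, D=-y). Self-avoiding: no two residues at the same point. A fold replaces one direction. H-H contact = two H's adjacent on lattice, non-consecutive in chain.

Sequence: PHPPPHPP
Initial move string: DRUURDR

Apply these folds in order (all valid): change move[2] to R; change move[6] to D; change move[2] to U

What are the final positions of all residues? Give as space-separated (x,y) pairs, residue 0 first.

Answer: (0,0) (0,-1) (1,-1) (1,0) (1,1) (2,1) (2,0) (2,-1)

Derivation:
Initial moves: DRUURDR
Fold: move[2]->R => DRRURDR (positions: [(0, 0), (0, -1), (1, -1), (2, -1), (2, 0), (3, 0), (3, -1), (4, -1)])
Fold: move[6]->D => DRRURDD (positions: [(0, 0), (0, -1), (1, -1), (2, -1), (2, 0), (3, 0), (3, -1), (3, -2)])
Fold: move[2]->U => DRUURDD (positions: [(0, 0), (0, -1), (1, -1), (1, 0), (1, 1), (2, 1), (2, 0), (2, -1)])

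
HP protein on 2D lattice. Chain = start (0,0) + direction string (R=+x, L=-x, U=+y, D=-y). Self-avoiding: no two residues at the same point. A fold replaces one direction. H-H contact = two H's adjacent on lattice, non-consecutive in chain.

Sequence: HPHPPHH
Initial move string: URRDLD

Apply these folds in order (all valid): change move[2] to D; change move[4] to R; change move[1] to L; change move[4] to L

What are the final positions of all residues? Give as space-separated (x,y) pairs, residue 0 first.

Answer: (0,0) (0,1) (-1,1) (-1,0) (-1,-1) (-2,-1) (-2,-2)

Derivation:
Initial moves: URRDLD
Fold: move[2]->D => URDDLD (positions: [(0, 0), (0, 1), (1, 1), (1, 0), (1, -1), (0, -1), (0, -2)])
Fold: move[4]->R => URDDRD (positions: [(0, 0), (0, 1), (1, 1), (1, 0), (1, -1), (2, -1), (2, -2)])
Fold: move[1]->L => ULDDRD (positions: [(0, 0), (0, 1), (-1, 1), (-1, 0), (-1, -1), (0, -1), (0, -2)])
Fold: move[4]->L => ULDDLD (positions: [(0, 0), (0, 1), (-1, 1), (-1, 0), (-1, -1), (-2, -1), (-2, -2)])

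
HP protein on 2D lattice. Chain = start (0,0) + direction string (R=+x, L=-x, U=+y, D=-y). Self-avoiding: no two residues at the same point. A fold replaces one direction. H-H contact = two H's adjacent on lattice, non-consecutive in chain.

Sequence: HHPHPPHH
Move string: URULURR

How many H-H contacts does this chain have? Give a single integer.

Answer: 1

Derivation:
Positions: [(0, 0), (0, 1), (1, 1), (1, 2), (0, 2), (0, 3), (1, 3), (2, 3)]
H-H contact: residue 3 @(1,2) - residue 6 @(1, 3)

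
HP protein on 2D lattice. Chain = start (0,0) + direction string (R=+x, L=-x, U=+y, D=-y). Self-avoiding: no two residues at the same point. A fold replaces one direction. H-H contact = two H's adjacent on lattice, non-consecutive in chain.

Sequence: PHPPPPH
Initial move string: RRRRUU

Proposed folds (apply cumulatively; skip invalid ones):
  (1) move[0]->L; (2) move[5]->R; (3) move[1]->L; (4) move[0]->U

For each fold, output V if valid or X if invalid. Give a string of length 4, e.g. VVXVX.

Answer: XVXV

Derivation:
Initial: RRRRUU -> [(0, 0), (1, 0), (2, 0), (3, 0), (4, 0), (4, 1), (4, 2)]
Fold 1: move[0]->L => LRRRUU INVALID (collision), skipped
Fold 2: move[5]->R => RRRRUR VALID
Fold 3: move[1]->L => RLRRUR INVALID (collision), skipped
Fold 4: move[0]->U => URRRUR VALID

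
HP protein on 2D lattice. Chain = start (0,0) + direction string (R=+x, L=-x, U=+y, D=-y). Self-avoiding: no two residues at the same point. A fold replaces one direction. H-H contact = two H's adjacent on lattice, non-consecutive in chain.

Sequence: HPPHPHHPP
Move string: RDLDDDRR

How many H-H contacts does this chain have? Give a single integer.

Answer: 1

Derivation:
Positions: [(0, 0), (1, 0), (1, -1), (0, -1), (0, -2), (0, -3), (0, -4), (1, -4), (2, -4)]
H-H contact: residue 0 @(0,0) - residue 3 @(0, -1)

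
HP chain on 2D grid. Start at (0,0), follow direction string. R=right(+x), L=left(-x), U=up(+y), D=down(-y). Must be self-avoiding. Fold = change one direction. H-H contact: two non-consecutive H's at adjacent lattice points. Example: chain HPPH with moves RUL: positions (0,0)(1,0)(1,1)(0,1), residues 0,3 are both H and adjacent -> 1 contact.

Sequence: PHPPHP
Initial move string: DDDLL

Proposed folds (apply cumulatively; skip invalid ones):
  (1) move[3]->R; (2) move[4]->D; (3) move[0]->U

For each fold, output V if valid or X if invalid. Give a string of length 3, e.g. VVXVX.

Initial: DDDLL -> [(0, 0), (0, -1), (0, -2), (0, -3), (-1, -3), (-2, -3)]
Fold 1: move[3]->R => DDDRL INVALID (collision), skipped
Fold 2: move[4]->D => DDDLD VALID
Fold 3: move[0]->U => UDDLD INVALID (collision), skipped

Answer: XVX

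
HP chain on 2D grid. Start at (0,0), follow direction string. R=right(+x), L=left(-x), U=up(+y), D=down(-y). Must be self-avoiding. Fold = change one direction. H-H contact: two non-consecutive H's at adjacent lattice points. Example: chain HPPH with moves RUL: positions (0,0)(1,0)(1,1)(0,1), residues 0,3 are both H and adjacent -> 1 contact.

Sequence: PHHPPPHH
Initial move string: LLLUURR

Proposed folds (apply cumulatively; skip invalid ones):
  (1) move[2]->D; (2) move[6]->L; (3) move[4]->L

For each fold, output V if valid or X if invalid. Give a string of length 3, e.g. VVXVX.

Answer: XXX

Derivation:
Initial: LLLUURR -> [(0, 0), (-1, 0), (-2, 0), (-3, 0), (-3, 1), (-3, 2), (-2, 2), (-1, 2)]
Fold 1: move[2]->D => LLDUURR INVALID (collision), skipped
Fold 2: move[6]->L => LLLUURL INVALID (collision), skipped
Fold 3: move[4]->L => LLLULRR INVALID (collision), skipped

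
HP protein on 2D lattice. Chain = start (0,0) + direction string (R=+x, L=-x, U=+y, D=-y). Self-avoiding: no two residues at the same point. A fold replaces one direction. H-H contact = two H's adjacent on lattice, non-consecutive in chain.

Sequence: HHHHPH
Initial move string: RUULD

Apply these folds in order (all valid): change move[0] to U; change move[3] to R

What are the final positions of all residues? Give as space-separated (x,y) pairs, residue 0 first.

Initial moves: RUULD
Fold: move[0]->U => UUULD (positions: [(0, 0), (0, 1), (0, 2), (0, 3), (-1, 3), (-1, 2)])
Fold: move[3]->R => UUURD (positions: [(0, 0), (0, 1), (0, 2), (0, 3), (1, 3), (1, 2)])

Answer: (0,0) (0,1) (0,2) (0,3) (1,3) (1,2)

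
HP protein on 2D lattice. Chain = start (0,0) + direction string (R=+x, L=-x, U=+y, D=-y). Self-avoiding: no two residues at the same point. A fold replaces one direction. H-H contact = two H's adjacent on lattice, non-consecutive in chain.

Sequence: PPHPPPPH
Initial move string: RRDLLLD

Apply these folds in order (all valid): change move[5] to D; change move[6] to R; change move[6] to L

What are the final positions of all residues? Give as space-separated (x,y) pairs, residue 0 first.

Answer: (0,0) (1,0) (2,0) (2,-1) (1,-1) (0,-1) (0,-2) (-1,-2)

Derivation:
Initial moves: RRDLLLD
Fold: move[5]->D => RRDLLDD (positions: [(0, 0), (1, 0), (2, 0), (2, -1), (1, -1), (0, -1), (0, -2), (0, -3)])
Fold: move[6]->R => RRDLLDR (positions: [(0, 0), (1, 0), (2, 0), (2, -1), (1, -1), (0, -1), (0, -2), (1, -2)])
Fold: move[6]->L => RRDLLDL (positions: [(0, 0), (1, 0), (2, 0), (2, -1), (1, -1), (0, -1), (0, -2), (-1, -2)])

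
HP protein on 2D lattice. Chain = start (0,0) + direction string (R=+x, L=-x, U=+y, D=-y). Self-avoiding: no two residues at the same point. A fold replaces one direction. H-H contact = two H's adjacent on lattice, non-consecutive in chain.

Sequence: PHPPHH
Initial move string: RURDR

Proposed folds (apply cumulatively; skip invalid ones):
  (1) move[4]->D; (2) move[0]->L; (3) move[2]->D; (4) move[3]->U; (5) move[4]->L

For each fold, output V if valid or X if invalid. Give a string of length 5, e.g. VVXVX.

Initial: RURDR -> [(0, 0), (1, 0), (1, 1), (2, 1), (2, 0), (3, 0)]
Fold 1: move[4]->D => RURDD VALID
Fold 2: move[0]->L => LURDD INVALID (collision), skipped
Fold 3: move[2]->D => RUDDD INVALID (collision), skipped
Fold 4: move[3]->U => RURUD INVALID (collision), skipped
Fold 5: move[4]->L => RURDL INVALID (collision), skipped

Answer: VXXXX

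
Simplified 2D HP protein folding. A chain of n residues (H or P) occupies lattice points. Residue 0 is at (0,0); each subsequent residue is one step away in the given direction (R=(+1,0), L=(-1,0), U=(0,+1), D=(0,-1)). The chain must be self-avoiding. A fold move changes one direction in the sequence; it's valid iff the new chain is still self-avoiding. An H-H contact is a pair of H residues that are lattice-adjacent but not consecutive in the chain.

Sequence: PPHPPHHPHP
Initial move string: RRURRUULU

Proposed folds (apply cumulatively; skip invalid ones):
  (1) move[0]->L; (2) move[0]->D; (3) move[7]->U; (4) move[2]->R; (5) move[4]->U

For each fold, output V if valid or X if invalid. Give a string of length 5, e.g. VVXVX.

Initial: RRURRUULU -> [(0, 0), (1, 0), (2, 0), (2, 1), (3, 1), (4, 1), (4, 2), (4, 3), (3, 3), (3, 4)]
Fold 1: move[0]->L => LRURRUULU INVALID (collision), skipped
Fold 2: move[0]->D => DRURRUULU VALID
Fold 3: move[7]->U => DRURRUUUU VALID
Fold 4: move[2]->R => DRRRRUUUU VALID
Fold 5: move[4]->U => DRRRUUUUU VALID

Answer: XVVVV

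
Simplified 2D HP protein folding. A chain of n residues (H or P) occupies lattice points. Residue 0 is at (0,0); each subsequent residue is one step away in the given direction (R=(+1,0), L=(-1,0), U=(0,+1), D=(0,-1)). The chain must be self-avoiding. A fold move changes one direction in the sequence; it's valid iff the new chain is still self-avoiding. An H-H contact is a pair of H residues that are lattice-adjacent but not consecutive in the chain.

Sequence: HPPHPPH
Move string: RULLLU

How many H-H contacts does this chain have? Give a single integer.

Positions: [(0, 0), (1, 0), (1, 1), (0, 1), (-1, 1), (-2, 1), (-2, 2)]
H-H contact: residue 0 @(0,0) - residue 3 @(0, 1)

Answer: 1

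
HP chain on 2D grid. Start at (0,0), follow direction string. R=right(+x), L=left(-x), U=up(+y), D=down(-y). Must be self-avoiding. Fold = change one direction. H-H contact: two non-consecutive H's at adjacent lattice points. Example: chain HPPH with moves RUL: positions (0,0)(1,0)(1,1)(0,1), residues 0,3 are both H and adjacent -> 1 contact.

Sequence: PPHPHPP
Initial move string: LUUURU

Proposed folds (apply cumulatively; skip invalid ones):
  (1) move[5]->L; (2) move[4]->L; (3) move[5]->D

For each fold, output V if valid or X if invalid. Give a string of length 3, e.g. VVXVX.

Answer: XVV

Derivation:
Initial: LUUURU -> [(0, 0), (-1, 0), (-1, 1), (-1, 2), (-1, 3), (0, 3), (0, 4)]
Fold 1: move[5]->L => LUUURL INVALID (collision), skipped
Fold 2: move[4]->L => LUUULU VALID
Fold 3: move[5]->D => LUUULD VALID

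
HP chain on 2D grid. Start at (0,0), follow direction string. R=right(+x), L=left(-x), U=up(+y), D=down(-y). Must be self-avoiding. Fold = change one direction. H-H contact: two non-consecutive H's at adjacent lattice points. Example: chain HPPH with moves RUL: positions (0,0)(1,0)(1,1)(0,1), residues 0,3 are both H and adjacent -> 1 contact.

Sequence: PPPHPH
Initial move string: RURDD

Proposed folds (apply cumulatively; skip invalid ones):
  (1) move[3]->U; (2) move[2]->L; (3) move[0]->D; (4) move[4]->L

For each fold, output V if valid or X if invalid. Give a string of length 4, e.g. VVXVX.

Answer: XXXX

Derivation:
Initial: RURDD -> [(0, 0), (1, 0), (1, 1), (2, 1), (2, 0), (2, -1)]
Fold 1: move[3]->U => RURUD INVALID (collision), skipped
Fold 2: move[2]->L => RULDD INVALID (collision), skipped
Fold 3: move[0]->D => DURDD INVALID (collision), skipped
Fold 4: move[4]->L => RURDL INVALID (collision), skipped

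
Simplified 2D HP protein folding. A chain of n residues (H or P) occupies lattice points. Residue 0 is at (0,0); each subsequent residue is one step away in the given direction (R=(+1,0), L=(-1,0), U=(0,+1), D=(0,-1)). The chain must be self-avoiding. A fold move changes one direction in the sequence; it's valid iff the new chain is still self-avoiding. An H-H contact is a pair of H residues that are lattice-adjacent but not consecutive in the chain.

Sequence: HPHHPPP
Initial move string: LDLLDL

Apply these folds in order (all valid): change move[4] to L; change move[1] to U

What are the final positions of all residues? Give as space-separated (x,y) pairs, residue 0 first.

Answer: (0,0) (-1,0) (-1,1) (-2,1) (-3,1) (-4,1) (-5,1)

Derivation:
Initial moves: LDLLDL
Fold: move[4]->L => LDLLLL (positions: [(0, 0), (-1, 0), (-1, -1), (-2, -1), (-3, -1), (-4, -1), (-5, -1)])
Fold: move[1]->U => LULLLL (positions: [(0, 0), (-1, 0), (-1, 1), (-2, 1), (-3, 1), (-4, 1), (-5, 1)])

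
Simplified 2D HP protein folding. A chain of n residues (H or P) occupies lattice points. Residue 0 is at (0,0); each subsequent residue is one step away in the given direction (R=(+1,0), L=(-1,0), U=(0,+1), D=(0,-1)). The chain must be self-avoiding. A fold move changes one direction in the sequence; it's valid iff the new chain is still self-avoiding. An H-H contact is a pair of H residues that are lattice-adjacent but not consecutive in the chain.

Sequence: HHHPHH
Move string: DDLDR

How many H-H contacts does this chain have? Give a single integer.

Answer: 1

Derivation:
Positions: [(0, 0), (0, -1), (0, -2), (-1, -2), (-1, -3), (0, -3)]
H-H contact: residue 2 @(0,-2) - residue 5 @(0, -3)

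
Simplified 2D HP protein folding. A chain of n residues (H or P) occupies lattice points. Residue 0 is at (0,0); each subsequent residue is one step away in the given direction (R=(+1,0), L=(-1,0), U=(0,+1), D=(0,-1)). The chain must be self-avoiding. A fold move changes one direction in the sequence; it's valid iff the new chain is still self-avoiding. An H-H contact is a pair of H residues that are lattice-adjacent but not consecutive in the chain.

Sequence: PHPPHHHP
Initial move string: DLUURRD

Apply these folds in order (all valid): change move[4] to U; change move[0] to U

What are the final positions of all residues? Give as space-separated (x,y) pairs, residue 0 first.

Initial moves: DLUURRD
Fold: move[4]->U => DLUUURD (positions: [(0, 0), (0, -1), (-1, -1), (-1, 0), (-1, 1), (-1, 2), (0, 2), (0, 1)])
Fold: move[0]->U => ULUUURD (positions: [(0, 0), (0, 1), (-1, 1), (-1, 2), (-1, 3), (-1, 4), (0, 4), (0, 3)])

Answer: (0,0) (0,1) (-1,1) (-1,2) (-1,3) (-1,4) (0,4) (0,3)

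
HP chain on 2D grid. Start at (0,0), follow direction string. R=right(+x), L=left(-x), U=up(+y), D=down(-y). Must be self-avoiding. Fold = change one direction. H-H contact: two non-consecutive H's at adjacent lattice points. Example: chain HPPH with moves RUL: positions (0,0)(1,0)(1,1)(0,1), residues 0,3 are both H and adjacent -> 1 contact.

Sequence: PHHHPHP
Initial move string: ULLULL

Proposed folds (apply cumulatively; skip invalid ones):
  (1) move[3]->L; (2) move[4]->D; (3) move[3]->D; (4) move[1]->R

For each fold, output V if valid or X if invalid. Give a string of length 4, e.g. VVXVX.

Initial: ULLULL -> [(0, 0), (0, 1), (-1, 1), (-2, 1), (-2, 2), (-3, 2), (-4, 2)]
Fold 1: move[3]->L => ULLLLL VALID
Fold 2: move[4]->D => ULLLDL VALID
Fold 3: move[3]->D => ULLDDL VALID
Fold 4: move[1]->R => URLDDL INVALID (collision), skipped

Answer: VVVX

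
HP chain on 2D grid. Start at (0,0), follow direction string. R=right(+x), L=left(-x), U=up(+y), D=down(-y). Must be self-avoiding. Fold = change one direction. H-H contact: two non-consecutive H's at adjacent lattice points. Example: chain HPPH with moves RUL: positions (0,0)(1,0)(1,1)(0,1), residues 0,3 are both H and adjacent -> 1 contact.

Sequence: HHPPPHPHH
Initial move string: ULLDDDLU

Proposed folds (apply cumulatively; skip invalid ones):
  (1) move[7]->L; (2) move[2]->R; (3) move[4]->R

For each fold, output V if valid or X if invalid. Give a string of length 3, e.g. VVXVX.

Initial: ULLDDDLU -> [(0, 0), (0, 1), (-1, 1), (-2, 1), (-2, 0), (-2, -1), (-2, -2), (-3, -2), (-3, -1)]
Fold 1: move[7]->L => ULLDDDLL VALID
Fold 2: move[2]->R => ULRDDDLL INVALID (collision), skipped
Fold 3: move[4]->R => ULLDRDLL VALID

Answer: VXV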